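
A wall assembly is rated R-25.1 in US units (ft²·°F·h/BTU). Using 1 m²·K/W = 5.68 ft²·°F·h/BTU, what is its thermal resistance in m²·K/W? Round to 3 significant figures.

4.42 m²·K/W

R_SI = 25.1/5.68 = 4.419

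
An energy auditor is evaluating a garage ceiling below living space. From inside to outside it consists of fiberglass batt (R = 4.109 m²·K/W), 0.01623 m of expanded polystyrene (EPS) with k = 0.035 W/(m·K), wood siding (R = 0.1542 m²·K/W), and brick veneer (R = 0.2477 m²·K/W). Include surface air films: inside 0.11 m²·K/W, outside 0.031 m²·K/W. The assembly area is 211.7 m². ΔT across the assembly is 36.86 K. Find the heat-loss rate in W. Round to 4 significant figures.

1525 W

0.01623/0.035 = 0.46371
R_total = 0.11 + 4.109 + 0.46371 + 0.1542 + 0.2477 + 0.031 = 5.1156 m²·K/W
Q = A·ΔT/R = 211.7 × 36.86 / 5.1156 = 1525.4 W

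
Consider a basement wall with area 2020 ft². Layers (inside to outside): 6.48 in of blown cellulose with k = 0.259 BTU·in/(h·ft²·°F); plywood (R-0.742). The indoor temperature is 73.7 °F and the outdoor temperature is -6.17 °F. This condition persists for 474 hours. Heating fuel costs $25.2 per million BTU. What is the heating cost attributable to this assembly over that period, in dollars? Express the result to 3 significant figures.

6.48/0.259 = 25.02
R_total = 25.02 + 0.742 = 25.76 ft²·°F·h/BTU
Q = 2020 × (73.7 − (-6.17)) / 25.76 = 6263 BTU/h
E = 6263 × 474 = 2969000 BTU
Cost = 2969000/10⁶ × 25.2 = $74.81

74.8 dollars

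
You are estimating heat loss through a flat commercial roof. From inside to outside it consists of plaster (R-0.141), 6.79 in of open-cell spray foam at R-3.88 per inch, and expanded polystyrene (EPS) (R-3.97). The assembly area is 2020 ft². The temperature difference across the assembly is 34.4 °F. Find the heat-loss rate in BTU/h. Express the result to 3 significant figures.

2280 BTU/h

6.79 × 3.88 = 26.35
R_total = 0.141 + 26.35 + 3.97 = 30.46 ft²·°F·h/BTU
Q = A·ΔT/R = 2020 × 34.4 / 30.46 = 2282 BTU/h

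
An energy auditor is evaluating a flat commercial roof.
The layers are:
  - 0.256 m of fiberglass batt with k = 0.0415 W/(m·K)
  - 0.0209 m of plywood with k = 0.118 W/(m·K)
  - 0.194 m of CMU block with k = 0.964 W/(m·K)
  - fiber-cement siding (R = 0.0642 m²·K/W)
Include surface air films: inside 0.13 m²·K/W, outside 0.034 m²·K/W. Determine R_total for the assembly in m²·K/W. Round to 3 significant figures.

0.256/0.0415 = 6.169
0.0209/0.118 = 0.1771
0.194/0.964 = 0.2012
R_total = 0.13 + 6.169 + 0.1771 + 0.2012 + 0.0642 + 0.034 = 6.775 m²·K/W

6.78 m²·K/W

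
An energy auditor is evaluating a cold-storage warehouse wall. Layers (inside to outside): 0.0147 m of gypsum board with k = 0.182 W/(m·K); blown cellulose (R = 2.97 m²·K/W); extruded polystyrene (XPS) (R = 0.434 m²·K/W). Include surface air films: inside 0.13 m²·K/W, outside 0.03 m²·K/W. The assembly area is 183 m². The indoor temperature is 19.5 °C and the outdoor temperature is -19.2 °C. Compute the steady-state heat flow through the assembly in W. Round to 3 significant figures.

0.0147/0.182 = 0.08077
R_total = 0.13 + 0.08077 + 2.97 + 0.434 + 0.03 = 3.645 m²·K/W
Q = A·ΔT/R = 183 × (19.5 − (-19.2)) / 3.645 = 1943 W

1940 W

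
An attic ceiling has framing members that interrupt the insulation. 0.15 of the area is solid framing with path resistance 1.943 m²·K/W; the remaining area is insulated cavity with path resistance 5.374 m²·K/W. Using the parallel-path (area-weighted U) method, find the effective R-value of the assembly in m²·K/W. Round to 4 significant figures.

U_eff = 0.85/5.374 + 0.15/1.943 = 0.15817 + 0.0772 = 0.23537
R_eff = 1/U_eff = 4.2486 m²·K/W

4.249 m²·K/W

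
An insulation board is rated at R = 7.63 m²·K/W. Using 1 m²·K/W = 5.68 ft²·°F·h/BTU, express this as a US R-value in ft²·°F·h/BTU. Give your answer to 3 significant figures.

R_US = 7.63 × 5.68 = 43.34

43.3 ft²·°F·h/BTU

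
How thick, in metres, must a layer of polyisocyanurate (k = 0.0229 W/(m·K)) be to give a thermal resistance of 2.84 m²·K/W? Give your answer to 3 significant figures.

0.0650 m

L = R·k = 2.84 × 0.0229 = 0.06504 m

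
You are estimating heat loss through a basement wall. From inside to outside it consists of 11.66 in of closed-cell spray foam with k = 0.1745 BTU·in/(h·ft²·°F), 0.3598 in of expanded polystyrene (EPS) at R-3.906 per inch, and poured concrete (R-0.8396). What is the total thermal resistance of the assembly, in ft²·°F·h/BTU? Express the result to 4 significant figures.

69.06 ft²·°F·h/BTU

11.66/0.1745 = 66.819
0.3598 × 3.906 = 1.4054
R_total = 66.819 + 1.4054 + 0.8396 = 69.064 ft²·°F·h/BTU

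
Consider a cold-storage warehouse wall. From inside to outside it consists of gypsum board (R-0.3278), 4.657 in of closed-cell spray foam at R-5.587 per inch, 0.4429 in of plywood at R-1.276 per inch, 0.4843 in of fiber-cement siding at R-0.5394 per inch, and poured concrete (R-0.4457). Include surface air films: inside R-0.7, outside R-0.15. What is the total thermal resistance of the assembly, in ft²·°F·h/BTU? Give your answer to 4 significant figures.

28.47 ft²·°F·h/BTU

4.657 × 5.587 = 26.019
0.4429 × 1.276 = 0.56514
0.4843 × 0.5394 = 0.26123
R_total = 0.7 + 0.3278 + 26.019 + 0.56514 + 0.26123 + 0.4457 + 0.15 = 28.469 ft²·°F·h/BTU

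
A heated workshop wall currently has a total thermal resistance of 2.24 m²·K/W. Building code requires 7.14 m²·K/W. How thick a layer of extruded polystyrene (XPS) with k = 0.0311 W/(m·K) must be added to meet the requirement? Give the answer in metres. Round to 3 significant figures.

ΔR = 7.14 − 2.24 = 4.9 m²·K/W
L = ΔR × k = 4.9 × 0.0311 = 0.1524 m

0.152 m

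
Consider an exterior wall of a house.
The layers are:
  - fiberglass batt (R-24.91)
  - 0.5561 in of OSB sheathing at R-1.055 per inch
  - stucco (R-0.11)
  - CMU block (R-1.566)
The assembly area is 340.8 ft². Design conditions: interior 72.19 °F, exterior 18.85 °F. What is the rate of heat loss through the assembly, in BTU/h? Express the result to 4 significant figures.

669.0 BTU/h

0.5561 × 1.055 = 0.58669
R_total = 24.91 + 0.58669 + 0.11 + 1.566 = 27.173 ft²·°F·h/BTU
Q = A·ΔT/R = 340.8 × (72.19 − 18.85) / 27.173 = 668.99 BTU/h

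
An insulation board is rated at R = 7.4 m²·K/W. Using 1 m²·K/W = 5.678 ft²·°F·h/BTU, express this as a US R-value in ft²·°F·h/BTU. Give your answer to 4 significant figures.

42.02 ft²·°F·h/BTU

R_US = 7.4 × 5.678 = 42.017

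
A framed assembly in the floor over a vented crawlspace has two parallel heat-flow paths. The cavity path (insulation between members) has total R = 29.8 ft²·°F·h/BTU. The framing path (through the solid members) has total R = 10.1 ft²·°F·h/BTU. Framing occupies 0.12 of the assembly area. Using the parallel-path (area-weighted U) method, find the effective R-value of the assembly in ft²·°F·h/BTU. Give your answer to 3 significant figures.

U_eff = 0.88/29.8 + 0.12/10.1 = 0.02953 + 0.01188 = 0.04141
R_eff = 1/U_eff = 24.15 ft²·°F·h/BTU

24.1 ft²·°F·h/BTU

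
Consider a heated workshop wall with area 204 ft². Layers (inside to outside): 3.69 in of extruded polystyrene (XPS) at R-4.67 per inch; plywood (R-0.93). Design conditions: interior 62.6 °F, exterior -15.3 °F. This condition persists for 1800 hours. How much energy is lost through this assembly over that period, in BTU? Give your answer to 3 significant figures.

3.69 × 4.67 = 17.23
R_total = 17.23 + 0.93 = 18.16 ft²·°F·h/BTU
Q = 204 × (62.6 − (-15.3)) / 18.16 = 875 BTU/h
E = 875 × 1800 = 1575000 BTU

1570000 BTU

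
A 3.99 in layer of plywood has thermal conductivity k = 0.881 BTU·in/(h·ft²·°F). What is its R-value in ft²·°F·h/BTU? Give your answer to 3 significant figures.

4.53 ft²·°F·h/BTU

R = L/k = 3.99/0.881 = 4.529 ft²·°F·h/BTU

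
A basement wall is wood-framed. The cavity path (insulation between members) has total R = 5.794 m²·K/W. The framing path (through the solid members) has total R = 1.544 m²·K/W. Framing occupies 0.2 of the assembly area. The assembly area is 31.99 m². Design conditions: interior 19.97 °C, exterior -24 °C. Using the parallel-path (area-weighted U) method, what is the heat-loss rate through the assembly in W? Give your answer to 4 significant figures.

U_eff = 0.8/5.794 + 0.2/1.544 = 0.13807 + 0.12953 = 0.26761
R_eff = 1/U_eff = 3.7368 m²·K/W
Q = 31.99 × (19.97 − (-24)) / 3.7368 = 376.42 W

376.4 W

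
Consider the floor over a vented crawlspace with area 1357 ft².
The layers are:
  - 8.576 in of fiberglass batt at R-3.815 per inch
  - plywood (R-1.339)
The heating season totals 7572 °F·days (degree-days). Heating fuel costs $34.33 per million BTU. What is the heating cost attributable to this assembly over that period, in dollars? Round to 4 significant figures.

8.576 × 3.815 = 32.717
R_total = 32.717 + 1.339 = 34.056 ft²·°F·h/BTU
E = A × HDD × 24 / R = 1357 × 7572 × 24 / 34.056 = 7241100 BTU
Cost = 7241100/10⁶ × 34.33 = $248.59

248.6 dollars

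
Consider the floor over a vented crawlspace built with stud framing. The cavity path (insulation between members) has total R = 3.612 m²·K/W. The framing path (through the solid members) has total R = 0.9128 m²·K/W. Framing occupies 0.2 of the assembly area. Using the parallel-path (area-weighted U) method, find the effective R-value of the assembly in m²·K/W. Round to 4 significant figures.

U_eff = 0.8/3.612 + 0.2/0.9128 = 0.22148 + 0.21911 = 0.44059
R_eff = 1/U_eff = 2.2697 m²·K/W

2.270 m²·K/W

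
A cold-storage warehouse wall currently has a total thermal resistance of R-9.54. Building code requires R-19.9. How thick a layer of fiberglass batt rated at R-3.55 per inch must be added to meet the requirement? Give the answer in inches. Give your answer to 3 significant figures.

2.92 in

ΔR = 19.9 − 9.54 = 10.36 ft²·°F·h/BTU
L = ΔR / (R/in) = 10.36/3.55 = 2.918 in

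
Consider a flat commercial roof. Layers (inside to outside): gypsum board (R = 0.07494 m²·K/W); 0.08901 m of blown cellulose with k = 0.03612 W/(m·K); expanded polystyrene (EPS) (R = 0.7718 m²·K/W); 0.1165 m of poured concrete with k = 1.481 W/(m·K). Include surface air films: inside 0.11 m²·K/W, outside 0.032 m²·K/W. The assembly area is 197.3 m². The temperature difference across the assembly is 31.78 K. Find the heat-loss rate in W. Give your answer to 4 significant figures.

0.08901/0.03612 = 2.4643
0.1165/1.481 = 0.078663
R_total = 0.11 + 0.07494 + 2.4643 + 0.7718 + 0.078663 + 0.032 = 3.5317 m²·K/W
Q = A·ΔT/R = 197.3 × 31.78 / 3.5317 = 1775.4 W

1775 W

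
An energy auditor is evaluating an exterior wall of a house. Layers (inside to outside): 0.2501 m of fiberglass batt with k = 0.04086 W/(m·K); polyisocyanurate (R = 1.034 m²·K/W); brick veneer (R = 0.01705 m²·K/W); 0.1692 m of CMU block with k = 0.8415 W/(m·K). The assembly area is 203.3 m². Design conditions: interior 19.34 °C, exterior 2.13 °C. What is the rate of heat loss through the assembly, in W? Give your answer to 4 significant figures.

474.5 W

0.2501/0.04086 = 6.1209
0.1692/0.8415 = 0.20107
R_total = 6.1209 + 1.034 + 0.01705 + 0.20107 = 7.373 m²·K/W
Q = A·ΔT/R = 203.3 × (19.34 − 2.13) / 7.373 = 474.54 W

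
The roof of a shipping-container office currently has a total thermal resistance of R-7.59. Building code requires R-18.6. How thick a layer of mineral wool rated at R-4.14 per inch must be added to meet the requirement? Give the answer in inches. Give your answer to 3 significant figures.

2.66 in

ΔR = 18.6 − 7.59 = 11.01 ft²·°F·h/BTU
L = ΔR / (R/in) = 11.01/4.14 = 2.659 in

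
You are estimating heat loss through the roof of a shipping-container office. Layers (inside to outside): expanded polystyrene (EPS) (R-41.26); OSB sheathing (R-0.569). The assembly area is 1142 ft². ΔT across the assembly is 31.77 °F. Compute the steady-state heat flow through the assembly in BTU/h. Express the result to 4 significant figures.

R_total = 41.26 + 0.569 = 41.829 ft²·°F·h/BTU
Q = A·ΔT/R = 1142 × 31.77 / 41.829 = 867.37 BTU/h

867.4 BTU/h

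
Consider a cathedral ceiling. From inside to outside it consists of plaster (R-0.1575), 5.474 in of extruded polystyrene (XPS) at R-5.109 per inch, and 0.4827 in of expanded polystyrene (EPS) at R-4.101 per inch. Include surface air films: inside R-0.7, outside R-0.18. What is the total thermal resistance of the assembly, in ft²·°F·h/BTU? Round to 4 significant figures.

5.474 × 5.109 = 27.967
0.4827 × 4.101 = 1.9796
R_total = 0.7 + 0.1575 + 27.967 + 1.9796 + 0.18 = 30.984 ft²·°F·h/BTU

30.98 ft²·°F·h/BTU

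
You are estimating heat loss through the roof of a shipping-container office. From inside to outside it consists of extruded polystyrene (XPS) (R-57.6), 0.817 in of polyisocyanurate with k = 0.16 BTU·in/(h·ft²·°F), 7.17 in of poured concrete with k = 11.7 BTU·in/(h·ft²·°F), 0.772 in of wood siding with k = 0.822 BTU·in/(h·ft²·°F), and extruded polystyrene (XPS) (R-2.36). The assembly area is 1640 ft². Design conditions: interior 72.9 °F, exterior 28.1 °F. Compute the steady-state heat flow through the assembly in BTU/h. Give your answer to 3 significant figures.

1100 BTU/h

0.817/0.16 = 5.106
7.17/11.7 = 0.6128
0.772/0.822 = 0.9392
R_total = 57.6 + 5.106 + 0.6128 + 0.9392 + 2.36 = 66.62 ft²·°F·h/BTU
Q = A·ΔT/R = 1640 × (72.9 − 28.1) / 66.62 = 1103 BTU/h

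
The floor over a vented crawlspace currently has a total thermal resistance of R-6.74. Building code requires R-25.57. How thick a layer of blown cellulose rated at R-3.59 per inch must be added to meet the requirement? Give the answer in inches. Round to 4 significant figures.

5.245 in

ΔR = 25.57 − 6.74 = 18.83 ft²·°F·h/BTU
L = ΔR / (R/in) = 18.83/3.59 = 5.2451 in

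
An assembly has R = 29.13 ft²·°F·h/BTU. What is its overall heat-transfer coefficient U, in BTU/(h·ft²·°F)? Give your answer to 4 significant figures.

0.03433 BTU/(h·ft²·°F)

U = 1/R = 1/29.13 = 0.034329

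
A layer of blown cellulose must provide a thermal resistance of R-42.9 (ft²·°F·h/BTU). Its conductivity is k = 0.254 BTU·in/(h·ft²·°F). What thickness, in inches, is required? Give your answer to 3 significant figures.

10.9 in

L = R × k = 42.9 × 0.254 = 10.9 in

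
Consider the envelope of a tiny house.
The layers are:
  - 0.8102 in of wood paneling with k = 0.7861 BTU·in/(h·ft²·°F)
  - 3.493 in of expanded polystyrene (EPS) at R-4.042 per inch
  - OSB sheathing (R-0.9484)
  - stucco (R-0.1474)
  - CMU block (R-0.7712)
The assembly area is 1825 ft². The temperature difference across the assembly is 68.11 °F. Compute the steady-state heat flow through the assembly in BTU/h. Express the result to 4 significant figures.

0.8102/0.7861 = 1.0307
3.493 × 4.042 = 14.119
R_total = 1.0307 + 14.119 + 0.9484 + 0.1474 + 0.7712 = 17.016 ft²·°F·h/BTU
Q = A·ΔT/R = 1825 × 68.11 / 17.016 = 7304.8 BTU/h

7305 BTU/h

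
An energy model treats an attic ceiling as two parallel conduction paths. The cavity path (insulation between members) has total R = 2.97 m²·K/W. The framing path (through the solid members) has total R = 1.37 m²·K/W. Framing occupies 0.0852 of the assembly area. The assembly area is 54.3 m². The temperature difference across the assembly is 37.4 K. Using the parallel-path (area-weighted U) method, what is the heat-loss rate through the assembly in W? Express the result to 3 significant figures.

U_eff = 0.9148/2.97 + 0.0852/1.37 = 0.308 + 0.06219 = 0.3702
R_eff = 1/U_eff = 2.701 m²·K/W
Q = 54.3 × 37.4 / 2.701 = 751.8 W

752 W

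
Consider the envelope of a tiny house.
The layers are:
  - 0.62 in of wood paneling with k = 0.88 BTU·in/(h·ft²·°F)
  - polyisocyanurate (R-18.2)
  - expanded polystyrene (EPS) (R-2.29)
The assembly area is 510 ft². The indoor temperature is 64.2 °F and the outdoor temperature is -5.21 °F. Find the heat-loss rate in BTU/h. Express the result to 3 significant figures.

0.62/0.88 = 0.7045
R_total = 0.7045 + 18.2 + 2.29 = 21.19 ft²·°F·h/BTU
Q = A·ΔT/R = 510 × (64.2 − (-5.21)) / 21.19 = 1670 BTU/h

1670 BTU/h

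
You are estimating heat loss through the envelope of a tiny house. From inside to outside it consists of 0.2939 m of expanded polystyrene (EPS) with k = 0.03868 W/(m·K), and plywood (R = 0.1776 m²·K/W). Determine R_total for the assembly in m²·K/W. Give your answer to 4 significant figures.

7.776 m²·K/W

0.2939/0.03868 = 7.5982
R_total = 7.5982 + 0.1776 = 7.7758 m²·K/W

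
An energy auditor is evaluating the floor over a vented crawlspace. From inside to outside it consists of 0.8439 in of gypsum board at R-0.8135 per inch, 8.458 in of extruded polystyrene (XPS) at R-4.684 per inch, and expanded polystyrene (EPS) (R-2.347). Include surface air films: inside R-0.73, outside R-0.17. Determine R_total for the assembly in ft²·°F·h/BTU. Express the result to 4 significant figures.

43.55 ft²·°F·h/BTU

0.8439 × 0.8135 = 0.68651
8.458 × 4.684 = 39.617
R_total = 0.73 + 0.68651 + 39.617 + 2.347 + 0.17 = 43.551 ft²·°F·h/BTU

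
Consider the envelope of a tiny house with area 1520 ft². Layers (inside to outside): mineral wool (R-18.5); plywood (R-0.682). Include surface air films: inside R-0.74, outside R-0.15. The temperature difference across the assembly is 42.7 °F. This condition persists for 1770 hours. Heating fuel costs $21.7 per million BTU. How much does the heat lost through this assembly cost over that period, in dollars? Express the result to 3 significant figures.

R_total = 0.74 + 18.5 + 0.682 + 0.15 = 20.07 ft²·°F·h/BTU
Q = 1520 × 42.7 / 20.07 = 3234 BTU/h
E = 3234 × 1770 = 5723000 BTU
Cost = 5723000/10⁶ × 21.7 = $124.2

124 dollars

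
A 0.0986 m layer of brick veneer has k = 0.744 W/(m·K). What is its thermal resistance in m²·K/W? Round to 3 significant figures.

0.133 m²·K/W

R = L/k = 0.0986/0.744 = 0.1325 m²·K/W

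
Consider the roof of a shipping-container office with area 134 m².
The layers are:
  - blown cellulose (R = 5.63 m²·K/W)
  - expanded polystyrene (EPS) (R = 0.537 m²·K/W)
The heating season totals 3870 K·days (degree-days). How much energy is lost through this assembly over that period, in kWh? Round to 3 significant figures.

2020 kWh

R_total = 5.63 + 0.537 = 6.167 m²·K/W
E = A × HDD × 24 / R / 1000 = 134 × 3870 × 24 / 6.167 / 1000 = 2018 kWh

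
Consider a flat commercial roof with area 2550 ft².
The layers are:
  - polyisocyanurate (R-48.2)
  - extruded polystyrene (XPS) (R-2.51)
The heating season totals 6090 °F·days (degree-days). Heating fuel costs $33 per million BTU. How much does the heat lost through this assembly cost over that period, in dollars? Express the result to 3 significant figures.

R_total = 48.2 + 2.51 = 50.71 ft²·°F·h/BTU
E = A × HDD × 24 / R = 2550 × 6090 × 24 / 50.71 = 7350000 BTU
Cost = 7350000/10⁶ × 33 = $242.5

243 dollars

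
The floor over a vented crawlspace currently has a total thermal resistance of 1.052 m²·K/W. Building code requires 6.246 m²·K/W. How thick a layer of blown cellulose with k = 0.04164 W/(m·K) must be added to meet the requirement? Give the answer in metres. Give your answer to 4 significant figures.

0.2163 m

ΔR = 6.246 − 1.052 = 5.194 m²·K/W
L = ΔR × k = 5.194 × 0.04164 = 0.21628 m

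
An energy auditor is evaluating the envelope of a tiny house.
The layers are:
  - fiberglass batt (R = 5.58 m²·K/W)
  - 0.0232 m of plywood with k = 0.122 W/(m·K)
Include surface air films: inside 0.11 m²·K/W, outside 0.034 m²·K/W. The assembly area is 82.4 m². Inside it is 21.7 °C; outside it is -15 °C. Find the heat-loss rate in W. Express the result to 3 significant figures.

511 W

0.0232/0.122 = 0.1902
R_total = 0.11 + 5.58 + 0.1902 + 0.034 = 5.914 m²·K/W
Q = A·ΔT/R = 82.4 × (21.7 − (-15)) / 5.914 = 511.3 W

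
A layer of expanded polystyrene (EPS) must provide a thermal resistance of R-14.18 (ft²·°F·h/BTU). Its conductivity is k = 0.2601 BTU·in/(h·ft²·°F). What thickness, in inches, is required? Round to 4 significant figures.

L = R × k = 14.18 × 0.2601 = 3.6882 in

3.688 in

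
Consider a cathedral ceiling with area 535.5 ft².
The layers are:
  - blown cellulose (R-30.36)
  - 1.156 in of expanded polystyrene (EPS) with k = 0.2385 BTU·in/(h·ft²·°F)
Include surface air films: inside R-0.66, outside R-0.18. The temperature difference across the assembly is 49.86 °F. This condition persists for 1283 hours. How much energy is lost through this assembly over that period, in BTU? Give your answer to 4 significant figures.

1.156/0.2385 = 4.847
R_total = 0.66 + 30.36 + 4.847 + 0.18 = 36.047 ft²·°F·h/BTU
Q = 535.5 × 49.86 / 36.047 = 740.7 BTU/h
E = 740.7 × 1283 = 950320 BTU

950300 BTU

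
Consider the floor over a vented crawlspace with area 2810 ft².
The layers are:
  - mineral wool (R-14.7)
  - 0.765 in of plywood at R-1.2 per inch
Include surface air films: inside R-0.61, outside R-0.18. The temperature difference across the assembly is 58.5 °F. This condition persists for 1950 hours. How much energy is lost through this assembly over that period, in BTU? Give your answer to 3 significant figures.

19500000 BTU

0.765 × 1.2 = 0.918
R_total = 0.61 + 14.7 + 0.918 + 0.18 = 16.41 ft²·°F·h/BTU
Q = 2810 × 58.5 / 16.41 = 10020 BTU/h
E = 10020 × 1950 = 19540000 BTU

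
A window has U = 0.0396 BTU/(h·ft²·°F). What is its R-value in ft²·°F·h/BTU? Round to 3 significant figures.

25.3 ft²·°F·h/BTU

R = 1/U = 1/0.0396 = 25.25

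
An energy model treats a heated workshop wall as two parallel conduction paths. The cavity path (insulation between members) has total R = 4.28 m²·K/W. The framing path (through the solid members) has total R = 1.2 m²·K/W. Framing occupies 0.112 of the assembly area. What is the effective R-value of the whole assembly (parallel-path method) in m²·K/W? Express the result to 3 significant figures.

U_eff = 0.888/4.28 + 0.112/1.2 = 0.2075 + 0.09333 = 0.3008
R_eff = 1/U_eff = 3.324 m²·K/W

3.32 m²·K/W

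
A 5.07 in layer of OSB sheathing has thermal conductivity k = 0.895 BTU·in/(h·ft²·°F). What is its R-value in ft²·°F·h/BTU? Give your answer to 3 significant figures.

5.66 ft²·°F·h/BTU

R = L/k = 5.07/0.895 = 5.665 ft²·°F·h/BTU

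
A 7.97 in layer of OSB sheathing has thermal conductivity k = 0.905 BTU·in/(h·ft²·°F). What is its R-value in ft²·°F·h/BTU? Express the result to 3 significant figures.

8.81 ft²·°F·h/BTU

R = L/k = 7.97/0.905 = 8.807 ft²·°F·h/BTU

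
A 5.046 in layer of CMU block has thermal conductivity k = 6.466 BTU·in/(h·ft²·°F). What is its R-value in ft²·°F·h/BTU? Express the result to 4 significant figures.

0.7804 ft²·°F·h/BTU

R = L/k = 5.046/6.466 = 0.78039 ft²·°F·h/BTU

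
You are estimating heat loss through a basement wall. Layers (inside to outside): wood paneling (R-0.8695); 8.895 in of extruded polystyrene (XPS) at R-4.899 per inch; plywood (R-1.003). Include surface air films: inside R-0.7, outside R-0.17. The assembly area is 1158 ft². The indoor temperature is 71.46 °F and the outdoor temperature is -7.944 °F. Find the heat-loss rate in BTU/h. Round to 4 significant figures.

1985 BTU/h

8.895 × 4.899 = 43.577
R_total = 0.7 + 0.8695 + 43.577 + 1.003 + 0.17 = 46.319 ft²·°F·h/BTU
Q = A·ΔT/R = 1158 × (71.46 − (-7.944)) / 46.319 = 1985.1 BTU/h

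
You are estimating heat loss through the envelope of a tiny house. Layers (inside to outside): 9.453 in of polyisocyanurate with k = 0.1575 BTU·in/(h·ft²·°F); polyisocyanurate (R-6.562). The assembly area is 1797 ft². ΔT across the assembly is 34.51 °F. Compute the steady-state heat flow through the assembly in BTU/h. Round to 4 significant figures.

9.453/0.1575 = 60.019
R_total = 60.019 + 6.562 = 66.581 ft²·°F·h/BTU
Q = A·ΔT/R = 1797 × 34.51 / 66.581 = 931.41 BTU/h

931.4 BTU/h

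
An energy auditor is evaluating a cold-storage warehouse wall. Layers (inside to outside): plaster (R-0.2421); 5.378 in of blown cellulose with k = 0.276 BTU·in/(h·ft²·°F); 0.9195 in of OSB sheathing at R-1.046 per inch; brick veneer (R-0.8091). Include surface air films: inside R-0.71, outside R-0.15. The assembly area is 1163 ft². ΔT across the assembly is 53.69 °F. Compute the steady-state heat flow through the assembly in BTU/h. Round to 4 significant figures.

5.378/0.276 = 19.486
0.9195 × 1.046 = 0.9618
R_total = 0.71 + 0.2421 + 19.486 + 0.9618 + 0.8091 + 0.15 = 22.359 ft²·°F·h/BTU
Q = A·ΔT/R = 1163 × 53.69 / 22.359 = 2792.7 BTU/h

2793 BTU/h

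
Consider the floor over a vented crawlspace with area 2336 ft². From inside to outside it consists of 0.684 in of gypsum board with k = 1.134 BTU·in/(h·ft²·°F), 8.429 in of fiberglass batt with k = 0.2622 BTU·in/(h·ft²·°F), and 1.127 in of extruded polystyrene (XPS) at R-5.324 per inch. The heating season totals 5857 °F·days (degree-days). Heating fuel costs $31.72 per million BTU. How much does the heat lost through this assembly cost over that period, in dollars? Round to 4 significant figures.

0.684/1.134 = 0.60317
8.429/0.2622 = 32.147
1.127 × 5.324 = 6.0001
R_total = 0.60317 + 32.147 + 6.0001 = 38.751 ft²·°F·h/BTU
E = A × HDD × 24 / R = 2336 × 5857 × 24 / 38.751 = 8473900 BTU
Cost = 8473900/10⁶ × 31.72 = $268.79

268.8 dollars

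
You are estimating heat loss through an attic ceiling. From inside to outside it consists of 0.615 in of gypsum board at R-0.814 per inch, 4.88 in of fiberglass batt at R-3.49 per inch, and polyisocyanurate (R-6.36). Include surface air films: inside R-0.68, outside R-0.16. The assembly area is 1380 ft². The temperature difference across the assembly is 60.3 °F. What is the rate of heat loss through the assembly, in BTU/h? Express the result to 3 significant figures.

0.615 × 0.814 = 0.5006
4.88 × 3.49 = 17.03
R_total = 0.68 + 0.5006 + 17.03 + 6.36 + 0.16 = 24.73 ft²·°F·h/BTU
Q = A·ΔT/R = 1380 × 60.3 / 24.73 = 3365 BTU/h

3360 BTU/h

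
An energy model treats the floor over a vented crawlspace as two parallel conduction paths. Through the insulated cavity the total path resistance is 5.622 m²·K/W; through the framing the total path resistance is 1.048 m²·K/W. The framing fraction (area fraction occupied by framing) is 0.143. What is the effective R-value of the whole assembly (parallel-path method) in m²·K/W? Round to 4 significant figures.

3.462 m²·K/W

U_eff = 0.857/5.622 + 0.143/1.048 = 0.15244 + 0.13645 = 0.28889
R_eff = 1/U_eff = 3.4616 m²·K/W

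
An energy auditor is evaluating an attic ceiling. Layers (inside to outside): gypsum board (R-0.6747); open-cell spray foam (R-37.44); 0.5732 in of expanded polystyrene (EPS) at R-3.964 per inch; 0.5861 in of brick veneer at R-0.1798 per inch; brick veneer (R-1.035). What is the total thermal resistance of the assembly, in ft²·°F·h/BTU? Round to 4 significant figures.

41.53 ft²·°F·h/BTU

0.5732 × 3.964 = 2.2722
0.5861 × 0.1798 = 0.10538
R_total = 0.6747 + 37.44 + 2.2722 + 0.10538 + 1.035 = 41.527 ft²·°F·h/BTU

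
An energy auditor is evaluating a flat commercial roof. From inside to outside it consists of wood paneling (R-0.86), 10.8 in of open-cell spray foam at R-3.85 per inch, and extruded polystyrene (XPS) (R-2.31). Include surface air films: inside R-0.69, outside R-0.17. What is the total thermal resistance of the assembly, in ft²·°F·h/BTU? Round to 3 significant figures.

45.6 ft²·°F·h/BTU

10.8 × 3.85 = 41.58
R_total = 0.69 + 0.86 + 41.58 + 2.31 + 0.17 = 45.61 ft²·°F·h/BTU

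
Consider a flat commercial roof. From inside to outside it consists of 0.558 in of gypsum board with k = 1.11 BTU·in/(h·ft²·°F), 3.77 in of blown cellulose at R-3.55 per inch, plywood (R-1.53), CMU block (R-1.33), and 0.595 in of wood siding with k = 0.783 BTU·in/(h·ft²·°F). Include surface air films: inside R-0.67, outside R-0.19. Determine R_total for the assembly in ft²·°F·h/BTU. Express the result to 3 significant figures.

0.558/1.11 = 0.5027
3.77 × 3.55 = 13.38
0.595/0.783 = 0.7599
R_total = 0.67 + 0.5027 + 13.38 + 1.53 + 1.33 + 0.7599 + 0.19 = 18.37 ft²·°F·h/BTU

18.4 ft²·°F·h/BTU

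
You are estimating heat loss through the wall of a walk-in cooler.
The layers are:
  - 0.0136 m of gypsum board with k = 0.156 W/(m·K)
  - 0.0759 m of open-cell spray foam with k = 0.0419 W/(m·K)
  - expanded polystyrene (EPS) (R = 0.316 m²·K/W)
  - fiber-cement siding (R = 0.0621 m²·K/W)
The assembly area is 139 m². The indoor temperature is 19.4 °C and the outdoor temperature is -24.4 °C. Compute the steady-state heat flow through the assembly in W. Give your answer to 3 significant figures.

0.0136/0.156 = 0.08718
0.0759/0.0419 = 1.811
R_total = 0.08718 + 1.811 + 0.316 + 0.0621 = 2.277 m²·K/W
Q = A·ΔT/R = 139 × (19.4 − (-24.4)) / 2.277 = 2674 W

2670 W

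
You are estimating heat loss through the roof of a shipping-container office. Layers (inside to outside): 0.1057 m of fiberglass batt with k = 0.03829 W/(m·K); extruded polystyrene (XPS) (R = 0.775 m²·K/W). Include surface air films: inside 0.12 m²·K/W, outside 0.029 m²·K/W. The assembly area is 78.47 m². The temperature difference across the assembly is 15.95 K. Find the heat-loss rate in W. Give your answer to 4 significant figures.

0.1057/0.03829 = 2.7605
R_total = 0.12 + 2.7605 + 0.775 + 0.029 = 3.6845 m²·K/W
Q = A·ΔT/R = 78.47 × 15.95 / 3.6845 = 339.69 W

339.7 W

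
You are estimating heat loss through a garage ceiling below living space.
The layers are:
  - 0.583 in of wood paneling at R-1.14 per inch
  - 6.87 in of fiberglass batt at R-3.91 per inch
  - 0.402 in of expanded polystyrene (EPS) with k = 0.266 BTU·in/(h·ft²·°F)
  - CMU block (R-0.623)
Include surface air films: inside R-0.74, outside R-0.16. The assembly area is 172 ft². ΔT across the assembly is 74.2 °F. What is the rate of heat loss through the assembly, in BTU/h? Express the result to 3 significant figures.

418 BTU/h

0.583 × 1.14 = 0.6646
6.87 × 3.91 = 26.86
0.402/0.266 = 1.511
R_total = 0.74 + 0.6646 + 26.86 + 1.511 + 0.623 + 0.16 = 30.56 ft²·°F·h/BTU
Q = A·ΔT/R = 172 × 74.2 / 30.56 = 417.6 BTU/h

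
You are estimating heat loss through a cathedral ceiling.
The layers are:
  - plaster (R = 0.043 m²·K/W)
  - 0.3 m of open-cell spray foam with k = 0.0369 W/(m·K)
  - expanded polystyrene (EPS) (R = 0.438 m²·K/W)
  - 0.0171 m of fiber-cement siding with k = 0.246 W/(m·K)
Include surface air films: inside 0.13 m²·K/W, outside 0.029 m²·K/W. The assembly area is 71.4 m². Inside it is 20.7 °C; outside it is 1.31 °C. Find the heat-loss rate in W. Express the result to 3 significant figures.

157 W

0.3/0.0369 = 8.13
0.0171/0.246 = 0.06951
R_total = 0.13 + 0.043 + 8.13 + 0.438 + 0.06951 + 0.029 = 8.84 m²·K/W
Q = A·ΔT/R = 71.4 × (20.7 − 1.31) / 8.84 = 156.6 W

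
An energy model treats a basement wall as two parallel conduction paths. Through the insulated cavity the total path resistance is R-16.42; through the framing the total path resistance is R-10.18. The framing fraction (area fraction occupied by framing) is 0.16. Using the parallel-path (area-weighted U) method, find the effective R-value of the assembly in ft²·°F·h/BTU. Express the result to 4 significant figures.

U_eff = 0.84/16.42 + 0.16/10.18 = 0.051157 + 0.015717 = 0.066874
R_eff = 1/U_eff = 14.953 ft²·°F·h/BTU

14.95 ft²·°F·h/BTU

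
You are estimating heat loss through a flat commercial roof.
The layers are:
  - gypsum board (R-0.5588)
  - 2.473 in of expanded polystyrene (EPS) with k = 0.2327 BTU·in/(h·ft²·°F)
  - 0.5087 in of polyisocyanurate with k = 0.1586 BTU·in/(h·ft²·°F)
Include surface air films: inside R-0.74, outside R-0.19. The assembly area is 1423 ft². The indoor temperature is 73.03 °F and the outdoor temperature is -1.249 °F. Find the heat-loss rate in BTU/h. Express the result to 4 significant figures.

2.473/0.2327 = 10.627
0.5087/0.1586 = 3.2074
R_total = 0.74 + 0.5588 + 10.627 + 3.2074 + 0.19 = 15.324 ft²·°F·h/BTU
Q = A·ΔT/R = 1423 × (73.03 − (-1.249)) / 15.324 = 6897.8 BTU/h

6898 BTU/h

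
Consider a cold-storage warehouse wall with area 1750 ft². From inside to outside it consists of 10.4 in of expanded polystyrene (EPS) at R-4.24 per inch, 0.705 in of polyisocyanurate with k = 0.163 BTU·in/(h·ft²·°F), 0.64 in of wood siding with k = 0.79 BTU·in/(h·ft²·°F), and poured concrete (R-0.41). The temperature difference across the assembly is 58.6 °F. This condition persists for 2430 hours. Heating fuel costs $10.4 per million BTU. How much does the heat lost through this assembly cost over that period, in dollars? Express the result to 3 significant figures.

10.4 × 4.24 = 44.1
0.705/0.163 = 4.325
0.64/0.79 = 0.8101
R_total = 44.1 + 4.325 + 0.8101 + 0.41 = 49.64 ft²·°F·h/BTU
Q = 1750 × 58.6 / 49.64 = 2066 BTU/h
E = 2066 × 2430 = 5020000 BTU
Cost = 5020000/10⁶ × 10.4 = $52.21

52.2 dollars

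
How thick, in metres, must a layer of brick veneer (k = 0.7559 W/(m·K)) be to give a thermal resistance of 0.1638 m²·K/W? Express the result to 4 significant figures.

0.1238 m

L = R·k = 0.1638 × 0.7559 = 0.12382 m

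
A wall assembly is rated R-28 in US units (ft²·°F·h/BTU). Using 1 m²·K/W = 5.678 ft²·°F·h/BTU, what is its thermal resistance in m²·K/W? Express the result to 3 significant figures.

R_SI = 28/5.678 = 4.931

4.93 m²·K/W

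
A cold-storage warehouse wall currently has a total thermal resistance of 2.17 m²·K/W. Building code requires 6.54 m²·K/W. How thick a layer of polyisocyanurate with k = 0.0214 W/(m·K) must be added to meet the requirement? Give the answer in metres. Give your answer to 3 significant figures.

ΔR = 6.54 − 2.17 = 4.37 m²·K/W
L = ΔR × k = 4.37 × 0.0214 = 0.09352 m

0.0935 m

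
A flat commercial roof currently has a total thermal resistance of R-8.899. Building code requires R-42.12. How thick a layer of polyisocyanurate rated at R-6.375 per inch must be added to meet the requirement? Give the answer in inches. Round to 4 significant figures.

ΔR = 42.12 − 8.899 = 33.221 ft²·°F·h/BTU
L = ΔR / (R/in) = 33.221/6.375 = 5.2111 in

5.211 in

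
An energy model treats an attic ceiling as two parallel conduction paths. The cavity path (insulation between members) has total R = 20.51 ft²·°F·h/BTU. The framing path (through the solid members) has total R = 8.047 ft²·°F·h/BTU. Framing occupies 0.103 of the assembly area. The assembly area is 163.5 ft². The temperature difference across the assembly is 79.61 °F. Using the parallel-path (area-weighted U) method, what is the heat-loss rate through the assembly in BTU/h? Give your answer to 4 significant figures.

U_eff = 0.897/20.51 + 0.103/8.047 = 0.043735 + 0.0128 = 0.056535
R_eff = 1/U_eff = 17.688 ft²·°F·h/BTU
Q = 163.5 × 79.61 / 17.688 = 735.87 BTU/h

735.9 BTU/h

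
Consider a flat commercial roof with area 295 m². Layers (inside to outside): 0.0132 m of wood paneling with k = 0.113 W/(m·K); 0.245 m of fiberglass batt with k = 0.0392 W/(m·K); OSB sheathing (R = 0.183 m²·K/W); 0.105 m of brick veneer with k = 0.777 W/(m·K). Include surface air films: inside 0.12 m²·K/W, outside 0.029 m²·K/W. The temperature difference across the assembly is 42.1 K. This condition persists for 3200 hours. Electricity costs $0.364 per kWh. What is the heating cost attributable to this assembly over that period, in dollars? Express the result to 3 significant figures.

2120 dollars

0.0132/0.113 = 0.1168
0.245/0.0392 = 6.25
0.105/0.777 = 0.1351
R_total = 0.12 + 0.1168 + 6.25 + 0.183 + 0.1351 + 0.029 = 6.834 m²·K/W
Q = 295 × 42.1 / 6.834 = 1817 W
E = 1817 W × 3200 h / 1000 = 5815 kWh
Cost = 5815 × 0.364 = $2117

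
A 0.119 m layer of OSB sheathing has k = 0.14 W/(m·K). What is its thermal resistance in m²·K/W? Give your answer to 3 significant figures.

R = L/k = 0.119/0.14 = 0.85 m²·K/W

0.850 m²·K/W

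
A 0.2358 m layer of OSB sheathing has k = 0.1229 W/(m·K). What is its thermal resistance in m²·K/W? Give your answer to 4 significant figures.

R = L/k = 0.2358/0.1229 = 1.9186 m²·K/W

1.919 m²·K/W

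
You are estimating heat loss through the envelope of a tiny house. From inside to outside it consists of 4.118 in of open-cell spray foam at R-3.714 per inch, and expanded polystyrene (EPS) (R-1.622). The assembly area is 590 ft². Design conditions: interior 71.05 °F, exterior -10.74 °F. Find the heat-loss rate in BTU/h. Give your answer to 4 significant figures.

4.118 × 3.714 = 15.294
R_total = 15.294 + 1.622 = 16.916 ft²·°F·h/BTU
Q = A·ΔT/R = 590 × (71.05 − (-10.74)) / 16.916 = 2852.6 BTU/h

2853 BTU/h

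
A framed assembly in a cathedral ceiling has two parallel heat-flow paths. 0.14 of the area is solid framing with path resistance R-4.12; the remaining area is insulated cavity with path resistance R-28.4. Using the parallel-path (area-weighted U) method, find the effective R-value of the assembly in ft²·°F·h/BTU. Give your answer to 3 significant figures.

U_eff = 0.86/28.4 + 0.14/4.12 = 0.03028 + 0.03398 = 0.06426
R_eff = 1/U_eff = 15.56 ft²·°F·h/BTU

15.6 ft²·°F·h/BTU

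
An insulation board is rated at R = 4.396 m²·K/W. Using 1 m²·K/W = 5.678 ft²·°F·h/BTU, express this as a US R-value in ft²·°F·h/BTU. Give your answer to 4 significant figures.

24.96 ft²·°F·h/BTU

R_US = 4.396 × 5.678 = 24.96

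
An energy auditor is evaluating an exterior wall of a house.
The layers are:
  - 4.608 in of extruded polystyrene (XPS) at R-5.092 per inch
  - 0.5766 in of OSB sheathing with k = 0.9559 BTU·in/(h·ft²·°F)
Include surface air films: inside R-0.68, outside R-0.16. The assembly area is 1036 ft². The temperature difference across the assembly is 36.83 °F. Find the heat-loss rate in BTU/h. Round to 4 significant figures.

1532 BTU/h

4.608 × 5.092 = 23.464
0.5766/0.9559 = 0.6032
R_total = 0.68 + 23.464 + 0.6032 + 0.16 = 24.907 ft²·°F·h/BTU
Q = A·ΔT/R = 1036 × 36.83 / 24.907 = 1531.9 BTU/h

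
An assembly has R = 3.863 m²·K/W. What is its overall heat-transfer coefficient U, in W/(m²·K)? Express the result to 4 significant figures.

U = 1/R = 1/3.863 = 0.25887

0.2589 W/(m²·K)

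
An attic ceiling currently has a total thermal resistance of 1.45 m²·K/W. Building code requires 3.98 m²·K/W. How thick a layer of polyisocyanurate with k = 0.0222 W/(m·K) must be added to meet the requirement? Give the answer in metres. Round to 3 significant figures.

0.0562 m

ΔR = 3.98 − 1.45 = 2.53 m²·K/W
L = ΔR × k = 2.53 × 0.0222 = 0.05617 m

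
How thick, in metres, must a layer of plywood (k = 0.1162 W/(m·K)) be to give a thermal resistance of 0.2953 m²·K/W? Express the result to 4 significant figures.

0.03431 m

L = R·k = 0.2953 × 0.1162 = 0.034314 m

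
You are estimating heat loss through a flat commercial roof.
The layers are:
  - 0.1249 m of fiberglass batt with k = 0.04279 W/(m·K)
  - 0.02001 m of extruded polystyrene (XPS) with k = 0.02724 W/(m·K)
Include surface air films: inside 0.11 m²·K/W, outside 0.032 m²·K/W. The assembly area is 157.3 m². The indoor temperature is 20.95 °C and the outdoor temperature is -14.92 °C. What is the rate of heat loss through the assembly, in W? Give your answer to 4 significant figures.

1487 W

0.1249/0.04279 = 2.9189
0.02001/0.02724 = 0.73458
R_total = 0.11 + 2.9189 + 0.73458 + 0.032 = 3.7955 m²·K/W
Q = A·ΔT/R = 157.3 × (20.95 − (-14.92)) / 3.7955 = 1486.6 W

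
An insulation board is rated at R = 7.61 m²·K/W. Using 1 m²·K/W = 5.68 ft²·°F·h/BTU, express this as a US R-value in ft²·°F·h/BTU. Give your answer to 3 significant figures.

R_US = 7.61 × 5.68 = 43.22

43.2 ft²·°F·h/BTU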